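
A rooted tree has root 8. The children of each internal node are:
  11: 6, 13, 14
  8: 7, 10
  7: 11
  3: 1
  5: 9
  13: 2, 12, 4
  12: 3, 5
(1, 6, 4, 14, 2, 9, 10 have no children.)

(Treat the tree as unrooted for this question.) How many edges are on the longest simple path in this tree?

A longest path is 9-5-12-13-11-7-8-10, with 7 edges.

7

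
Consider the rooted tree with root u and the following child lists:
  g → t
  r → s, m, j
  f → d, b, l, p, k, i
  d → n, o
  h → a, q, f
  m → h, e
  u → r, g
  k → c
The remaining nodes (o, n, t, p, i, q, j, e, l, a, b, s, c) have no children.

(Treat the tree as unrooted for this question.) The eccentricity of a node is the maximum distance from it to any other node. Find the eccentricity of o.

8

A farthest node from o is t.
The path o-d-f-h-m-r-u-g-t has 8 edges.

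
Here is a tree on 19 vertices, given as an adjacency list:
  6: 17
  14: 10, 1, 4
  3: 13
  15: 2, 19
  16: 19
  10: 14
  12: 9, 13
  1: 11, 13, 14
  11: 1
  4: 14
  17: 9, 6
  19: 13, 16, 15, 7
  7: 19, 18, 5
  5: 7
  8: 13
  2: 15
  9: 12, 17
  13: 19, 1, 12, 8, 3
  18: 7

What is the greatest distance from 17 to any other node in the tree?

Distances from 17 peak at 6, attained at 4 (2, 18, 5, 10 also at distance 6).
17–9–12–13–1–14–4

6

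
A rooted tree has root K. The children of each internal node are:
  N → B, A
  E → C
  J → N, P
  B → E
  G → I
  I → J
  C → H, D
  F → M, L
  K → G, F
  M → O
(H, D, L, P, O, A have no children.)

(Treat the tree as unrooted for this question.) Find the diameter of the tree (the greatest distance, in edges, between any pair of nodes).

11

Starting from D, a farthest node is O at distance 11.
One longest path: D–C–E–B–N–J–I–G–K–F–M–O.
So the diameter is 11.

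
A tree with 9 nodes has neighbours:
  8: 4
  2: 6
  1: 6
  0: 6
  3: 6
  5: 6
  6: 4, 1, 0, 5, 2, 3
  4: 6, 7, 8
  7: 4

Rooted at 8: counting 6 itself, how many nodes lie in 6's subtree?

6

Descendants of 6 (including itself): 6, 0, 5, 3, 2, 1. That's 6.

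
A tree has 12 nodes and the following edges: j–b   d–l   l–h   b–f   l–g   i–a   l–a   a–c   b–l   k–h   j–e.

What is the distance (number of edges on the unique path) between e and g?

4

The path is e – j – b – l – g, which has 4 edges.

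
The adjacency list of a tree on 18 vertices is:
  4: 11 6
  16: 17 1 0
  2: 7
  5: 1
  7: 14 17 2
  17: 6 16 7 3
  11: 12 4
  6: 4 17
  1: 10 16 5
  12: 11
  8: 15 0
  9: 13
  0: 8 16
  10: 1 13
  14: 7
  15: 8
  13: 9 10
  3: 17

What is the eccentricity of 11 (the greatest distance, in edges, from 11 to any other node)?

The node farthest from 11 is 9, via 11–4–6–17–16–1–10–13–9 — 8 edges.

8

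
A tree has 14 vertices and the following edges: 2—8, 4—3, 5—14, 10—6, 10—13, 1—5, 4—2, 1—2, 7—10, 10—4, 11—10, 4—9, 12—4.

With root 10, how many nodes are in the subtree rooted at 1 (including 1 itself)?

The subtree rooted at 1 contains: 1, 5, 14 — 3 nodes.

3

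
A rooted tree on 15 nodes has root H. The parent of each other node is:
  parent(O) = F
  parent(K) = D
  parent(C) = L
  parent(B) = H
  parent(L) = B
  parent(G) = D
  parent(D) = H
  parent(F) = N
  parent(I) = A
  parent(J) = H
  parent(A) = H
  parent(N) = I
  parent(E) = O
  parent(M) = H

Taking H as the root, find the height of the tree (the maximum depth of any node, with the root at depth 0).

6

The longest root-to-leaf path is H – A – I – N – F – O – E (6 edges).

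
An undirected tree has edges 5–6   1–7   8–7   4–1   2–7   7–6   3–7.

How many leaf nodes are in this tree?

5

Exactly 5 nodes have a single neighbour: 2, 3, 4, 5, 8.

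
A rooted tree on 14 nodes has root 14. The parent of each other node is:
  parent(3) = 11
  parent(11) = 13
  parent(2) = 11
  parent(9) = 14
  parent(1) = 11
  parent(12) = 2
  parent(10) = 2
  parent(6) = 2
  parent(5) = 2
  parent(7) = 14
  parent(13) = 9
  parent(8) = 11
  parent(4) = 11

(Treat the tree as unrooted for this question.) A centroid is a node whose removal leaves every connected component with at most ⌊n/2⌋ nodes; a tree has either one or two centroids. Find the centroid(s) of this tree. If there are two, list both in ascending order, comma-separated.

11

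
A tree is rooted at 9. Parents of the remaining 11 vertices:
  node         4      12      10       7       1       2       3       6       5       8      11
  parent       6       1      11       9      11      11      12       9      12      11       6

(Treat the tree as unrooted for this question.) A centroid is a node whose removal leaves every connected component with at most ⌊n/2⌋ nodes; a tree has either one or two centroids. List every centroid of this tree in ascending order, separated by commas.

11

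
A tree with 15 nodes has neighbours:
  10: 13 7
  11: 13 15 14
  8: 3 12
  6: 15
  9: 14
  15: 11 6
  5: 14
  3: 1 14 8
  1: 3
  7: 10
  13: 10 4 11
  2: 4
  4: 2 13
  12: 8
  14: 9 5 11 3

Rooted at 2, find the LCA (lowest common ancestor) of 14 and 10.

Path 14→root: 14 11 13 4 2; path 10→root: 10 13 4 2.
First common node: 13.

13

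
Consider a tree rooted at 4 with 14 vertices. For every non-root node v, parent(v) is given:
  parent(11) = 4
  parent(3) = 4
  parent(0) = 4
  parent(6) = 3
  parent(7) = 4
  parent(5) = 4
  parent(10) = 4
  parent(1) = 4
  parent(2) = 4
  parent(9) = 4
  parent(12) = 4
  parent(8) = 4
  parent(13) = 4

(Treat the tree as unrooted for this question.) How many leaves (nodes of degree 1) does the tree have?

The leaves are 0, 1, 2, 5, 6, 7, 8, 9, 10, 11, 12, 13.
That is 12 leaves.

12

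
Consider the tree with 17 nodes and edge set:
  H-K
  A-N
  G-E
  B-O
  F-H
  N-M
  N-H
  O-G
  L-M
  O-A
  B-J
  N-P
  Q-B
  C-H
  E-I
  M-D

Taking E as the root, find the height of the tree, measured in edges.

6

A deepest node is C, reached by E – G – O – A – N – H – C.
That path has 6 edges, so the height is 6.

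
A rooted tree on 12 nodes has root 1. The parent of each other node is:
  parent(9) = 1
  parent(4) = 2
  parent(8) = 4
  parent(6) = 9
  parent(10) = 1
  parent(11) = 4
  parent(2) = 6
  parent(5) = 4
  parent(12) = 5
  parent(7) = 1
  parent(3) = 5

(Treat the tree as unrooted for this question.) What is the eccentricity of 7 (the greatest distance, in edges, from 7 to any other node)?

A farthest node from 7 is 3 (12 also at distance 7).
The path 7–1–9–6–2–4–5–3 has 7 edges.

7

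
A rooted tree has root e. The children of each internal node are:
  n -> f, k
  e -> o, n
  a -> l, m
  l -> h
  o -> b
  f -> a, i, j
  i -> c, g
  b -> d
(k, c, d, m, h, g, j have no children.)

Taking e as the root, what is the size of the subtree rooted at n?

11

n's subtree: {n, f, k, a, i, j, l, m, g, c, h}, size 11.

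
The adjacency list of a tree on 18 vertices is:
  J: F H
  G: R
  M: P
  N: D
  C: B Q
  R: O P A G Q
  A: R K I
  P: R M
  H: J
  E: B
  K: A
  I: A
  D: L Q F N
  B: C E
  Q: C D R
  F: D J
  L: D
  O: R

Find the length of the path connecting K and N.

K–A–R–Q–D–N: 5 edges.

5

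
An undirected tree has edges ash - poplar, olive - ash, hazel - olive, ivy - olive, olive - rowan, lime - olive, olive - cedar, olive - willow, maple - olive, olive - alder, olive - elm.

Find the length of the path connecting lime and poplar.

3

The path is lime - olive - ash - poplar, which has 3 edges.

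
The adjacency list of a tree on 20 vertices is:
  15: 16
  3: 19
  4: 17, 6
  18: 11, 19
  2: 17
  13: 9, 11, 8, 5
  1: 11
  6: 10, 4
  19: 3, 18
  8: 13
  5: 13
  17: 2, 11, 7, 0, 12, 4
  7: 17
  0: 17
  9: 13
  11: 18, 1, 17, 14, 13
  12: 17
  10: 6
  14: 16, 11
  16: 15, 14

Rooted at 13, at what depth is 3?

4

13 → 11 → 18 → 19 → 3 — 4 edges.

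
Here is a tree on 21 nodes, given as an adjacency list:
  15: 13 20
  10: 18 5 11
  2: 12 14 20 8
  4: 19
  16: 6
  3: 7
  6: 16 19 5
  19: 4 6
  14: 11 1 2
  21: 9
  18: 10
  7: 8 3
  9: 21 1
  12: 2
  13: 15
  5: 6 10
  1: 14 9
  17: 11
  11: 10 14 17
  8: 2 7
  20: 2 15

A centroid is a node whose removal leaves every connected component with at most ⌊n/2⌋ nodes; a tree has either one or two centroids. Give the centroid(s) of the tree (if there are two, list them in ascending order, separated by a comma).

Delete 14: the remaining components have sizes 9, 8, 3. Max 9 ≤ 10, so 14 is a centroid.
Every other node leaves some component of size > 10, so the centroid is unique.

14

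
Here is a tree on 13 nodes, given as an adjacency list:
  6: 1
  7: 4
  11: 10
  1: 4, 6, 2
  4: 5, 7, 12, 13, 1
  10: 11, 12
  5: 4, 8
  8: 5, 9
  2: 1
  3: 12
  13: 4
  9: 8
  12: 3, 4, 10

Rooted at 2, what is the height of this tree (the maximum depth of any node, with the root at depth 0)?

5

11 sits deepest: 2–1–4–12–10–11 — 5 edges from the root.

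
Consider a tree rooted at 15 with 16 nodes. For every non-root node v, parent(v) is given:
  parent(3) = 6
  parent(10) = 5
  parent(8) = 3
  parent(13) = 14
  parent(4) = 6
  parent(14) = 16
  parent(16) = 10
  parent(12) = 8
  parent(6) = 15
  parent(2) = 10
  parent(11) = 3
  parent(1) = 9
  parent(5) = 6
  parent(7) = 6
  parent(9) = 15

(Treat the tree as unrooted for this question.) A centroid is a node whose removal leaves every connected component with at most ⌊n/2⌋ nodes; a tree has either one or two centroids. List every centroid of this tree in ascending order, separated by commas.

6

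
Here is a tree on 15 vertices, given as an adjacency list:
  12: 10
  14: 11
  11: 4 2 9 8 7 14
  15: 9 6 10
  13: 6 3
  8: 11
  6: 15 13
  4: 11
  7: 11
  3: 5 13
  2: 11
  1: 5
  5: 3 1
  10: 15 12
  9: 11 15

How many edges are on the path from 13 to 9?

3

Walking from 13: 13 – 6 – 15 – 9. Length 3.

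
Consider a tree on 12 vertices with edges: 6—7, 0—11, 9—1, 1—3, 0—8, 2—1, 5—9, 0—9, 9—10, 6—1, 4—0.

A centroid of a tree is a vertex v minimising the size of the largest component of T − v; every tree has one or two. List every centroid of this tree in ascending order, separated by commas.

9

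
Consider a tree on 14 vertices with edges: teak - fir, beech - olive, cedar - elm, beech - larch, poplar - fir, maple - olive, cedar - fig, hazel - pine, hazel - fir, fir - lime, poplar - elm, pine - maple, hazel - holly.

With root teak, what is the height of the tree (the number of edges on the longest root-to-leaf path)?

larch sits deepest: teak–fir–hazel–pine–maple–olive–beech–larch — 7 edges from the root.

7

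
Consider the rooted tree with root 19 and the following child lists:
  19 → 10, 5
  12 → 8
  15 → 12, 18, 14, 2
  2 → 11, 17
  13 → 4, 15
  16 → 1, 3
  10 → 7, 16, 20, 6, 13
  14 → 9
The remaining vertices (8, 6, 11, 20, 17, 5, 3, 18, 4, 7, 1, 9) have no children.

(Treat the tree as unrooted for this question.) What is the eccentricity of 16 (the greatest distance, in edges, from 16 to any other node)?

Distances from 16 peak at 5, attained at 11 (17, 9, 8 also at distance 5).
16–10–13–15–2–11

5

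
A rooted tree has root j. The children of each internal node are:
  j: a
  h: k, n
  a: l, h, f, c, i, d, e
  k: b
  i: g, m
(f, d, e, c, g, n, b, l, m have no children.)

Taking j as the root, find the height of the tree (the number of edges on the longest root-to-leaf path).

The longest root-to-leaf path is j–a–h–k–b (4 edges).

4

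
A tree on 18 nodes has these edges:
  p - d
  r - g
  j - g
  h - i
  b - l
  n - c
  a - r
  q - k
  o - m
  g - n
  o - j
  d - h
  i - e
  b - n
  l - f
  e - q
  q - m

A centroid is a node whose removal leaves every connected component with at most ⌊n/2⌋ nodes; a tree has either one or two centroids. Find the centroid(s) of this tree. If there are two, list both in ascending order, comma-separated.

j, o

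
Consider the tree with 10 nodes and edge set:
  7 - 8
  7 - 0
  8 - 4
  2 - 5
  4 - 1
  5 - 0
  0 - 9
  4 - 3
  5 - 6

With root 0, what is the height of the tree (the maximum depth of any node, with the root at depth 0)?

The longest root-to-leaf path is 0–7–8–4–1 (4 edges).

4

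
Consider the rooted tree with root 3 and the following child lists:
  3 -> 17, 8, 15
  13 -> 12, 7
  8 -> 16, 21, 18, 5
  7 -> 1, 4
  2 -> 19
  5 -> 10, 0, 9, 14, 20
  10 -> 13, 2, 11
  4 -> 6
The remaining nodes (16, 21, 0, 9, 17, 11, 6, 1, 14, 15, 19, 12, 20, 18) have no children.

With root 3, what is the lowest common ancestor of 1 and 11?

10

Ancestors of 1 (toward the root): 1, 7, 13, 10, 5, 8, 3.
Ancestors of 11: 11, 10, 5, 8, 3.
The deepest node appearing in both lists is 10.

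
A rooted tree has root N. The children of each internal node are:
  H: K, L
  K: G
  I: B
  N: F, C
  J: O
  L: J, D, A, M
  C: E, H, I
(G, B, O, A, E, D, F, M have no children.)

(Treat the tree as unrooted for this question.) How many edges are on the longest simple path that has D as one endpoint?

A farthest node from D is F (B also at distance 5).
The path D – L – H – C – N – F has 5 edges.

5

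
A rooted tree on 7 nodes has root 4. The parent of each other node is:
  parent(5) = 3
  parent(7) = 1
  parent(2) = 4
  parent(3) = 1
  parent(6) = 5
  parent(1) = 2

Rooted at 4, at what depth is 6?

5

Path from 4 to 6: 4 → 2 → 1 → 3 → 5 → 6, which has 5 edges.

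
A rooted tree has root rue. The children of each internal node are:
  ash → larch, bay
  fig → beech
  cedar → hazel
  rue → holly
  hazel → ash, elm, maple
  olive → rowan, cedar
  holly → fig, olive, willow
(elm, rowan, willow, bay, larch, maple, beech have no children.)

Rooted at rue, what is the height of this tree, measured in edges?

The longest root-to-leaf path is rue-holly-olive-cedar-hazel-ash-larch (6 edges).

6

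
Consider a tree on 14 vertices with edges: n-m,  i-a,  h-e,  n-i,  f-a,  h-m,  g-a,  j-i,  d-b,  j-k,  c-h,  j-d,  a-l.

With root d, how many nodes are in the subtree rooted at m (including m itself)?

4

The subtree rooted at m contains: m, h, c, e — 4 nodes.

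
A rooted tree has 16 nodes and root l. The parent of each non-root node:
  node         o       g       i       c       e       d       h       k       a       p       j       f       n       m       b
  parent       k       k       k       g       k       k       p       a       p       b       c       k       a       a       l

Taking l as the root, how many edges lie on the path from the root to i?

Climbing from i to the root: i → k → a → p → b → l. That's 5 steps.

5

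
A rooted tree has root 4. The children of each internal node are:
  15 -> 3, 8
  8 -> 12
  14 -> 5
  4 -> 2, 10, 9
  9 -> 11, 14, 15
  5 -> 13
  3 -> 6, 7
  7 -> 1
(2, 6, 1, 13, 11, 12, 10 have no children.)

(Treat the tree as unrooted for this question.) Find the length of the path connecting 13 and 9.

3

Walking from 13: 13 - 5 - 14 - 9. Length 3.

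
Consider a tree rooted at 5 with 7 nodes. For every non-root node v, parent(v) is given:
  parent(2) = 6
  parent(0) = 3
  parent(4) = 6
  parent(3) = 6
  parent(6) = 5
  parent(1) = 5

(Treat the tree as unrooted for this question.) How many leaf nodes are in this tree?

4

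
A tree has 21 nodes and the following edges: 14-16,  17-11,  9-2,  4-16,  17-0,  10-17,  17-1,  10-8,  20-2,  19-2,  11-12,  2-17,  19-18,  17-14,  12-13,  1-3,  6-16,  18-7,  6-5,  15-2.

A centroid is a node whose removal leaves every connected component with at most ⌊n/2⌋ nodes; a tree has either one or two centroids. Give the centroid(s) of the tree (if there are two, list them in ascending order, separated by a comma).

17

If 17 is removed the pieces have sizes 7, 5, 3, 2, 2, 1, all ≤ ⌊21/2⌋ = 10.
No neighbour of 17 does as well, so 17 is the unique centroid.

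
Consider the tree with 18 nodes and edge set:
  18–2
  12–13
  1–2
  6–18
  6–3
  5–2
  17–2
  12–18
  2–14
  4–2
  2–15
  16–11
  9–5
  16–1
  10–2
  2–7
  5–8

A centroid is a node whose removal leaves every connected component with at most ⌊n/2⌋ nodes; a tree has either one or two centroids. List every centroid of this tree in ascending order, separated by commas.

If 2 is removed the pieces have sizes 5, 3, 3, 1, 1, 1, 1, 1, 1, all ≤ ⌊18/2⌋ = 9.
No neighbour of 2 does as well, so 2 is the unique centroid.

2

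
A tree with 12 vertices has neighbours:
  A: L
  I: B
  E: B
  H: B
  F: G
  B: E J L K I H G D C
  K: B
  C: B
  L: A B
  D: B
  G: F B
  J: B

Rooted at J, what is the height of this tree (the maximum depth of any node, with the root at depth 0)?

The longest root-to-leaf path is J – B – L – A (3 edges).

3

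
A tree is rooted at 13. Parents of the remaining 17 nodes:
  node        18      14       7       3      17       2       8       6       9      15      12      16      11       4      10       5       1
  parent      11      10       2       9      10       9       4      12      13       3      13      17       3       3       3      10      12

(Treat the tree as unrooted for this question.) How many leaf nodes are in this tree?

9

Exactly 9 nodes have a single neighbour: 1, 5, 6, 7, 8, 14, 15, 16, 18.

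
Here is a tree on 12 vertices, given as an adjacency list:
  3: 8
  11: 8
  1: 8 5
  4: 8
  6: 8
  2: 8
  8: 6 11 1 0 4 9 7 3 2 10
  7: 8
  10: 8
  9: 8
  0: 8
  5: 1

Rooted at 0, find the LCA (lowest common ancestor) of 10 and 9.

Path 10→root: 10 8 0; path 9→root: 9 8 0.
First common node: 8.

8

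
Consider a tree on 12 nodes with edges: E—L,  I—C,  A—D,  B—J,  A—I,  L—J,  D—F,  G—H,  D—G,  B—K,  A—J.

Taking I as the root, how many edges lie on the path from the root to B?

I – A – J – B — 3 edges.

3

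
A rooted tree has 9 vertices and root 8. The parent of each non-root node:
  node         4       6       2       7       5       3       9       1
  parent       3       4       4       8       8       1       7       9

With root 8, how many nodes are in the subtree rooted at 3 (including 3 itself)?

3's subtree: {3, 4, 6, 2}, size 4.

4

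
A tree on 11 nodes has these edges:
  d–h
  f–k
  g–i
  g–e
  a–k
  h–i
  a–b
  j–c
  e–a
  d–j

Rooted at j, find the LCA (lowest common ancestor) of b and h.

Ancestors of b (toward the root): b, a, e, g, i, h, d, j.
Ancestors of h: h, d, j.
The deepest node appearing in both lists is h.

h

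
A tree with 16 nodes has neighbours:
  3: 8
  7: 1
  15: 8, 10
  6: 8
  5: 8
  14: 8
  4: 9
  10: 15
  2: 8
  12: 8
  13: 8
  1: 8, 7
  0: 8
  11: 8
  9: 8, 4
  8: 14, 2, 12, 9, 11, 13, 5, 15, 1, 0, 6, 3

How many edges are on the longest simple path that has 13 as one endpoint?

The node farthest from 13 is 4 (10, 7 also at distance 3), via 13 – 8 – 9 – 4 — 3 edges.

3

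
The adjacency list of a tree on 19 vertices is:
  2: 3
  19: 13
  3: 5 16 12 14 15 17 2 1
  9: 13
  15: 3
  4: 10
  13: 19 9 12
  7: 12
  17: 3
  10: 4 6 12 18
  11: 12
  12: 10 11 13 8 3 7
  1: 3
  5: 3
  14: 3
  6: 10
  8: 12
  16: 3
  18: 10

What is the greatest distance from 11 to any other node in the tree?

3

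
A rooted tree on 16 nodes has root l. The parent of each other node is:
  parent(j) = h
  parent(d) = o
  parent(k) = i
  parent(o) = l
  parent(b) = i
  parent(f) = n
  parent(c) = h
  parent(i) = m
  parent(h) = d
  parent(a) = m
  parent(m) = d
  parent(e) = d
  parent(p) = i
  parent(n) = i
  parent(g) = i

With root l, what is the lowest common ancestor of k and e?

d

Path k→root: k i m d o l; path e→root: e d o l.
First common node: d.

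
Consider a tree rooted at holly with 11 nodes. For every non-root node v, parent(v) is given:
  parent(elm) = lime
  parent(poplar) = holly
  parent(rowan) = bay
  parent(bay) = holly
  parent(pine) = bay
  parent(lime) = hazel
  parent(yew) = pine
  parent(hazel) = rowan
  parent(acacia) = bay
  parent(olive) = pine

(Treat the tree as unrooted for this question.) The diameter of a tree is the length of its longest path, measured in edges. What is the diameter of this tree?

6

BFS from olive reaches elm last, at distance 6; BFS from elm confirms no node is farther.
Path: olive - pine - bay - rowan - hazel - lime - elm.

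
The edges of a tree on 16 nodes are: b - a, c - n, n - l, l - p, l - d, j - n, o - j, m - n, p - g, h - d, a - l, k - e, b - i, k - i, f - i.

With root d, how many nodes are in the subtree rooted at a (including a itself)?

6

a's subtree: {a, b, i, f, k, e}, size 6.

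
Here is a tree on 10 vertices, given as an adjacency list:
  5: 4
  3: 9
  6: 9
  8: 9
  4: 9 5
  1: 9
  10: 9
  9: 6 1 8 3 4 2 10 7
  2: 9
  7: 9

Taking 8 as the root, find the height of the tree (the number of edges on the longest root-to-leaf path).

3

5 sits deepest: 8 – 9 – 4 – 5 — 3 edges from the root.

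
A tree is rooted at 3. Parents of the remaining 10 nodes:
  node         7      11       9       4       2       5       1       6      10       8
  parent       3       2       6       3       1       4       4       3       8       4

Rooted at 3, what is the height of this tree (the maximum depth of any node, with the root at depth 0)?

4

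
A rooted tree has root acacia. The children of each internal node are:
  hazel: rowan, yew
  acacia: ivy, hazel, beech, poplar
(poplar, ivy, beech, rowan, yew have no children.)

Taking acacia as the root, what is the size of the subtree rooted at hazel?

3

hazel's subtree: {hazel, rowan, yew}, size 3.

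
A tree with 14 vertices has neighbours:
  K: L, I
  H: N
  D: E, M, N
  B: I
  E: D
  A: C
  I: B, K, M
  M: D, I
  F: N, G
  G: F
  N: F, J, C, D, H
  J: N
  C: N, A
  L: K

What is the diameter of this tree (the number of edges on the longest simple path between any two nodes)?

Starting from L, a farthest node is G at distance 7.
One longest path: L–K–I–M–D–N–F–G.
So the diameter is 7.

7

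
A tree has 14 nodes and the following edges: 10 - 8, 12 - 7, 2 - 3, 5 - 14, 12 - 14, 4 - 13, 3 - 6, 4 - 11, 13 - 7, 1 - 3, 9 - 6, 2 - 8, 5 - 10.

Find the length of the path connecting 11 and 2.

9

11 - 4 - 13 - 7 - 12 - 14 - 5 - 10 - 8 - 2: 9 edges.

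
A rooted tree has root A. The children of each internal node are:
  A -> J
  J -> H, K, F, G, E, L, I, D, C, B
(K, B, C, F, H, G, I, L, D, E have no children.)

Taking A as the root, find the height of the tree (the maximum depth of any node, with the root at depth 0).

2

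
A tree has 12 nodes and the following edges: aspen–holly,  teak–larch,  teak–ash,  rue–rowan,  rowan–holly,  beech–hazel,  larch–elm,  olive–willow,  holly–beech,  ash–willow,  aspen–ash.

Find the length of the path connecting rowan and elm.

6

rowan - holly - aspen - ash - teak - larch - elm: 6 edges.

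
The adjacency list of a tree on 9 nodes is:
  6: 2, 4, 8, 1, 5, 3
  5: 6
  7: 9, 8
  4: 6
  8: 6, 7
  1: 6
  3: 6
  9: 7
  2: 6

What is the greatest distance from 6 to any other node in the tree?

3

Distances from 6 peak at 3, attained at 9.
6 – 8 – 7 – 9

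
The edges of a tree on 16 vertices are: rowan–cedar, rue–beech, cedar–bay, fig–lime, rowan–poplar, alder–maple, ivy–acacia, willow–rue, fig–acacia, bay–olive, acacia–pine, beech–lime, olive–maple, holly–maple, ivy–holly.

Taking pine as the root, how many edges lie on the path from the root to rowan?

pine – acacia – ivy – holly – maple – olive – bay – cedar – rowan — 8 edges.

8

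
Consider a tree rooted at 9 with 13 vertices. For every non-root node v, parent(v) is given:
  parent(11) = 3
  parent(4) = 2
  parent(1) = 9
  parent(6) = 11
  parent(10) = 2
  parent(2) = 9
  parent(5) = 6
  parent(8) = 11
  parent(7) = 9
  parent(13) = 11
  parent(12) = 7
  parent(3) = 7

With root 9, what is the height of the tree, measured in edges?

5

5 sits deepest: 9-7-3-11-6-5 — 5 edges from the root.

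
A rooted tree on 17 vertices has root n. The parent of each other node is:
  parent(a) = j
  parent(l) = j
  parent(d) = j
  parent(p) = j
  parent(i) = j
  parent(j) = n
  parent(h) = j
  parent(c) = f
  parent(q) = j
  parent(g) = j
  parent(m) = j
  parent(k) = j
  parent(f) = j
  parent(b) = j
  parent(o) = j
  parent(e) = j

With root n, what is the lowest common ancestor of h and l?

Ancestors of h (toward the root): h, j, n.
Ancestors of l: l, j, n.
The deepest node appearing in both lists is j.

j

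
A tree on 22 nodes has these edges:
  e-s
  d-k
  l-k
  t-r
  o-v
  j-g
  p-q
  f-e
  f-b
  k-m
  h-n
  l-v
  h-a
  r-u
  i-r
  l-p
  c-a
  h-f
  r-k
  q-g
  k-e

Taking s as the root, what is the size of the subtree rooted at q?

3

The subtree rooted at q contains: q, g, j — 3 nodes.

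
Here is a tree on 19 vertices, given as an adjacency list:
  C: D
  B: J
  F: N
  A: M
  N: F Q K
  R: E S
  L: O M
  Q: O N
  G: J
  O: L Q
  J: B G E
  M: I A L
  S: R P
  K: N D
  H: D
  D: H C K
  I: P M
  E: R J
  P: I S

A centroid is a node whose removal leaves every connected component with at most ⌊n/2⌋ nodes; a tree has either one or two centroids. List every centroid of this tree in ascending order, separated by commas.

Delete M: the remaining components have sizes 9, 8, 1. Max 9 ≤ 9, so M is a centroid.
Every other node leaves some component of size > 9, so the centroid is unique.

M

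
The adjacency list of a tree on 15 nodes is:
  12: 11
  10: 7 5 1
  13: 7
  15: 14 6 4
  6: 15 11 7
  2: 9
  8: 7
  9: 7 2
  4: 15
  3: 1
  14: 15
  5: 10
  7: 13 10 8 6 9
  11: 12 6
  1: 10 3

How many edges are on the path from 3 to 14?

6

3–1–10–7–6–15–14: 6 edges.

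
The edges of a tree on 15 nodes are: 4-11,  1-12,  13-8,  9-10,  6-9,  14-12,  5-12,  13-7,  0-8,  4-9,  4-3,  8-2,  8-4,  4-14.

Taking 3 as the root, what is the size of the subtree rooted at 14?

The subtree rooted at 14 contains: 14, 12, 5, 1 — 4 nodes.

4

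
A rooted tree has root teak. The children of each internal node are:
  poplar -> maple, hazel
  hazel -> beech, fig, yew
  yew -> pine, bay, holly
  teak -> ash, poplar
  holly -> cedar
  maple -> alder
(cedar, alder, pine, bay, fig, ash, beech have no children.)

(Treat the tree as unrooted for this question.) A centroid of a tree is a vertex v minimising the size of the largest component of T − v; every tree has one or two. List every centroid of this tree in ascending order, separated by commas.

If hazel is removed the pieces have sizes 5, 5, 1, 1, all ≤ ⌊13/2⌋ = 6.
Every other node leaves some component of size > 6, so the centroid is unique.

hazel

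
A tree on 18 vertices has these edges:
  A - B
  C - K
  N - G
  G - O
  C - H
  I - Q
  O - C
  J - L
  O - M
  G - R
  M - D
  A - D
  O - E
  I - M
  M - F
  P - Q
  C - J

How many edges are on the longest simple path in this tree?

7

A longest path is B–A–D–M–O–C–J–L, with 7 edges.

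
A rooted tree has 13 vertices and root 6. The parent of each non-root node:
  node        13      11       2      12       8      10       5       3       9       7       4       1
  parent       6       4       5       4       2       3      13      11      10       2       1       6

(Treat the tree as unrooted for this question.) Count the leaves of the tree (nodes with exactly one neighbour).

4

Exactly 4 nodes have a single neighbour: 7, 8, 9, 12.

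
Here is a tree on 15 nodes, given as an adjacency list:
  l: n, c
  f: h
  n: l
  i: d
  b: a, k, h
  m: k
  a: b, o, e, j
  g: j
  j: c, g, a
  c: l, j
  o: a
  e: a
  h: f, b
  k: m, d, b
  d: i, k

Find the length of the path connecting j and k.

3

The path is j – a – b – k, which has 3 edges.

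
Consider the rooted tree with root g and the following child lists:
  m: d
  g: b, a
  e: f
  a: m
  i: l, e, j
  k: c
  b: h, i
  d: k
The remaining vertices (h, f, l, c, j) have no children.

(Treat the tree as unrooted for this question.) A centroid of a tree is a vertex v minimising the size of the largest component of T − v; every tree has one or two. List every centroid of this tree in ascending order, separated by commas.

Delete b: the remaining components have sizes 6, 5, 1. Max 6 ≤ 6, so b is a centroid.
Every other node leaves some component of size > 6, so the centroid is unique.

b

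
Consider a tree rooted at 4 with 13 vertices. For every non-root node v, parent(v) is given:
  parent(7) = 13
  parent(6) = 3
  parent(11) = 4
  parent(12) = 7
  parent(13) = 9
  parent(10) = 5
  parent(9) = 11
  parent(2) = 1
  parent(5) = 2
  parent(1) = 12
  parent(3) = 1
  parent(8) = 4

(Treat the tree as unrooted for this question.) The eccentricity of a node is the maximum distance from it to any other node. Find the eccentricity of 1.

Distances from 1 peak at 7, attained at 8.
1 – 12 – 7 – 13 – 9 – 11 – 4 – 8

7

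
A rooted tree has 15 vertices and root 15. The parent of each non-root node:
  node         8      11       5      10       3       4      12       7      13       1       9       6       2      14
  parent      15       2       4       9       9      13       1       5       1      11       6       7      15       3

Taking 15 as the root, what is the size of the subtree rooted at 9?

4

The subtree rooted at 9 contains: 9, 3, 10, 14 — 4 nodes.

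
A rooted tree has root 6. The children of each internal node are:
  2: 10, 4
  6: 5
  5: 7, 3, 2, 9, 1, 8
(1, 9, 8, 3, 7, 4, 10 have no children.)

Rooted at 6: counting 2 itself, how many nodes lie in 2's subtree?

3

Descendants of 2 (including itself): 2, 10, 4. That's 3.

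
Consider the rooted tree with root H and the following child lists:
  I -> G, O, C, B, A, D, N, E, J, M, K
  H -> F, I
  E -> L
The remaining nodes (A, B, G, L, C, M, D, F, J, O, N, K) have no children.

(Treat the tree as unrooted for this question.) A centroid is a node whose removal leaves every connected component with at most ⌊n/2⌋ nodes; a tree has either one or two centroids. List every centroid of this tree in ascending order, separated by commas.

I

If I is removed the pieces have sizes 2, 2, 1, 1, 1, 1, 1, 1, 1, 1, 1, 1, all ≤ ⌊15/2⌋ = 7.
Every other node leaves some component of size > 7, so the centroid is unique.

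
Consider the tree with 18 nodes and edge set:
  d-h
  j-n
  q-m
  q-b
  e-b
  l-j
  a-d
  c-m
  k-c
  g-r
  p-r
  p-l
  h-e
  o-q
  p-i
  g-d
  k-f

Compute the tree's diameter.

BFS from f reaches n last, at distance 14; BFS from n confirms no node is farther.
Path: f-k-c-m-q-b-e-h-d-g-r-p-l-j-n.

14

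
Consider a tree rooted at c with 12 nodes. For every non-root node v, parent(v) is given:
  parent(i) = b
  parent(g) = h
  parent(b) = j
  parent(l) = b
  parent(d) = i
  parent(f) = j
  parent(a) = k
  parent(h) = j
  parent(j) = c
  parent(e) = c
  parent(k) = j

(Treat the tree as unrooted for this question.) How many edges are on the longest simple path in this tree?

5

BFS from g reaches d last, at distance 5; BFS from d confirms no node is farther.
Path: g–h–j–b–i–d.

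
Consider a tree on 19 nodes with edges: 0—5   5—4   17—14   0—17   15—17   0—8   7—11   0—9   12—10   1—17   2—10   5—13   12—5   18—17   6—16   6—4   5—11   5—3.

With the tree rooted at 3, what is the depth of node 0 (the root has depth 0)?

2

3–5–0 — 2 edges.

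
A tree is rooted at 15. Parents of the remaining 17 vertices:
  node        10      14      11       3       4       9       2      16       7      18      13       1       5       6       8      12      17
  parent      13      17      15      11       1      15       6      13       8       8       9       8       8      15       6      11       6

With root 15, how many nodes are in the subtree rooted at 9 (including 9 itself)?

Descendants of 9 (including itself): 9, 13, 16, 10. That's 4.

4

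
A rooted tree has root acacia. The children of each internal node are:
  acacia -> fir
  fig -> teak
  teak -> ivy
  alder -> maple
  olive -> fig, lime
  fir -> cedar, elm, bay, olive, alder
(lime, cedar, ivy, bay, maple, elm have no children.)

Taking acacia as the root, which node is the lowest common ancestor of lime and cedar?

Ancestors of lime (toward the root): lime, olive, fir, acacia.
Ancestors of cedar: cedar, fir, acacia.
The deepest node appearing in both lists is fir.

fir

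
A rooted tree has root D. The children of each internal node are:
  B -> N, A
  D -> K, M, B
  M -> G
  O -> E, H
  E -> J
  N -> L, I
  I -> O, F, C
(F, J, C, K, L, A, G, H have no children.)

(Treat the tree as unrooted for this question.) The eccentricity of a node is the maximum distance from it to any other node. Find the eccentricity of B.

A farthest node from B is J.
The path B-N-I-O-E-J has 5 edges.

5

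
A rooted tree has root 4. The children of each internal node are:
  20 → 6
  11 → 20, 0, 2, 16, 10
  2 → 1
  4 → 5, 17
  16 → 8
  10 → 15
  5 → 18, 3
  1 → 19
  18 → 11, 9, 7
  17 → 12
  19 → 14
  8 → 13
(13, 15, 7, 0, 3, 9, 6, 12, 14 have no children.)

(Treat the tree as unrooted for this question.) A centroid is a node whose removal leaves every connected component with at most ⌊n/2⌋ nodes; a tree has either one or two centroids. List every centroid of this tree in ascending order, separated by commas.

11

Removing 11 splits the tree into components of sizes 8, 4, 3, 2, 2, 1; the largest is 8 ≤ ⌊21/2⌋ = 10.
Every other node leaves some component of size > 10, so the centroid is unique.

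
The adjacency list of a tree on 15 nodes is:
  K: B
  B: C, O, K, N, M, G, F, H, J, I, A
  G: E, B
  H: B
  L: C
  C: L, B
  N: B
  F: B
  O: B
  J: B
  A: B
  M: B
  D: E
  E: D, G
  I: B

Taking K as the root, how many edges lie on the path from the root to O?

2

Path from K to O: K → B → O, which has 2 edges.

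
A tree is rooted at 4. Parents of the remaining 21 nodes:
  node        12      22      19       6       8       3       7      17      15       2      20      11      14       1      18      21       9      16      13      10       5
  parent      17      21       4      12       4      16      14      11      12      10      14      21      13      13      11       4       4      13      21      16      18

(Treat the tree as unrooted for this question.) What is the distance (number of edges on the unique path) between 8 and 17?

Walking from 8: 8 - 4 - 21 - 11 - 17. Length 4.

4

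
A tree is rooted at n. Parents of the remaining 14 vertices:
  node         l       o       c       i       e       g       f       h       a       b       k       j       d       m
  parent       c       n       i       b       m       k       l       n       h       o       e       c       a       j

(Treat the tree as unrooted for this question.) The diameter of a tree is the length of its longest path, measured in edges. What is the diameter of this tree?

Starting from d, a farthest node is g at distance 12.
One longest path: d–a–h–n–o–b–i–c–j–m–e–k–g.
So the diameter is 12.

12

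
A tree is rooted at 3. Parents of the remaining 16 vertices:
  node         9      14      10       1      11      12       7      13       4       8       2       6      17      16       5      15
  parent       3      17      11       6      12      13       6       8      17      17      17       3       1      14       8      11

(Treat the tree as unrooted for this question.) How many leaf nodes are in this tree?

8

Exactly 8 nodes have a single neighbour: 2, 4, 5, 7, 9, 10, 15, 16.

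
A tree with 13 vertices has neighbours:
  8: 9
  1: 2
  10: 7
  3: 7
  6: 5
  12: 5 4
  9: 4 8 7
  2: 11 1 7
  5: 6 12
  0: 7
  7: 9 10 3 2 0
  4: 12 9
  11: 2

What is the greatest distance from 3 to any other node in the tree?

A farthest node from 3 is 6.
The path 3–7–9–4–12–5–6 has 6 edges.

6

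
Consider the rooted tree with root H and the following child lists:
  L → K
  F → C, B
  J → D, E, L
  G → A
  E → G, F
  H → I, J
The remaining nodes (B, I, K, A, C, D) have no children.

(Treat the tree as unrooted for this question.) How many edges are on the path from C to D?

C – F – E – J – D: 4 edges.

4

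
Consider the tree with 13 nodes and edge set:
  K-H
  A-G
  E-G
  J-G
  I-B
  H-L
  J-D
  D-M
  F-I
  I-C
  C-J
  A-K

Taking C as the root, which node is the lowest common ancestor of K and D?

Path K→root: K A G J C; path D→root: D J C.
First common node: J.

J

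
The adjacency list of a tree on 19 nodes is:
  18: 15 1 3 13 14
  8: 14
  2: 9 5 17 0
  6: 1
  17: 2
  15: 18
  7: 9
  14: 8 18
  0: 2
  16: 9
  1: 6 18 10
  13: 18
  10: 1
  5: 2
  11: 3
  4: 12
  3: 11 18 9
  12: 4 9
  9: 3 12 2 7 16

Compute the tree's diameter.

6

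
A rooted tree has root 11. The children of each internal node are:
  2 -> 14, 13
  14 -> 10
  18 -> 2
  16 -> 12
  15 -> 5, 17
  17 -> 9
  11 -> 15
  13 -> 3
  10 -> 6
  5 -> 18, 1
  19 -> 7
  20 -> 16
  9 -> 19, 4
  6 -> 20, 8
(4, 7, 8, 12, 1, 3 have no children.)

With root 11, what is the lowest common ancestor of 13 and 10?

Ancestors of 13 (toward the root): 13, 2, 18, 5, 15, 11.
Ancestors of 10: 10, 14, 2, 18, 5, 15, 11.
The deepest node appearing in both lists is 2.

2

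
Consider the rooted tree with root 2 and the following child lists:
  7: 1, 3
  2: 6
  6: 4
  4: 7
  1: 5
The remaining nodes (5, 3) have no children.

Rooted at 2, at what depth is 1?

Path from 2 to 1: 2 → 6 → 4 → 7 → 1, which has 4 edges.

4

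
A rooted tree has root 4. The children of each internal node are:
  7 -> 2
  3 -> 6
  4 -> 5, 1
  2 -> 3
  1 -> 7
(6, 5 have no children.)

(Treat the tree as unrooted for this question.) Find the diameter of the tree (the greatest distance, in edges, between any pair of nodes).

BFS from 6 reaches 5 last, at distance 6; BFS from 5 confirms no node is farther.
Path: 6 - 3 - 2 - 7 - 1 - 4 - 5.

6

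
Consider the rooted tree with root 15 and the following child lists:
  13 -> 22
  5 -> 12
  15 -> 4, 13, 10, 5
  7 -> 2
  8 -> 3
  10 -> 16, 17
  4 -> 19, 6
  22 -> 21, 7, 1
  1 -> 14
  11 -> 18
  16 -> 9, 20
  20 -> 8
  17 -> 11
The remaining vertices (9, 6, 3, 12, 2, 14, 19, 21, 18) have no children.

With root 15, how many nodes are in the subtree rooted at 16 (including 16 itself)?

5

16's subtree: {16, 9, 20, 8, 3}, size 5.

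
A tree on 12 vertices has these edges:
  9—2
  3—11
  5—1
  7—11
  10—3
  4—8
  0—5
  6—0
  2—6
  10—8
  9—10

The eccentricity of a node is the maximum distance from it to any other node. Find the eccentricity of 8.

A farthest node from 8 is 1.
The path 8-10-9-2-6-0-5-1 has 7 edges.

7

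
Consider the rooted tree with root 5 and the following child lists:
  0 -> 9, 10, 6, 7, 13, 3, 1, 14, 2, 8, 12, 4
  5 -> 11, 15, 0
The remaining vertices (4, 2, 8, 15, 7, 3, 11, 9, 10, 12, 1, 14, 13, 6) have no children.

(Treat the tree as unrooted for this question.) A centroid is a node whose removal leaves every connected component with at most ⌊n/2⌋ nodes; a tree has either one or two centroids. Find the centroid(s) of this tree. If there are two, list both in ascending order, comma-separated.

If 0 is removed the pieces have sizes 3, 1, 1, 1, 1, 1, 1, 1, 1, 1, 1, 1, 1, all ≤ ⌊16/2⌋ = 8.
Every other node leaves some component of size > 8, so the centroid is unique.

0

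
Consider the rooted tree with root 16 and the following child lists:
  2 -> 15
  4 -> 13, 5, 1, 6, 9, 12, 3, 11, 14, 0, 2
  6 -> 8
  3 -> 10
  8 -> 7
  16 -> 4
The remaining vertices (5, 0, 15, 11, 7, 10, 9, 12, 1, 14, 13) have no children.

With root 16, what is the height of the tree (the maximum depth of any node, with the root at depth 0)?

4

A deepest node is 7, reached by 16 → 4 → 6 → 8 → 7.
That path has 4 edges, so the height is 4.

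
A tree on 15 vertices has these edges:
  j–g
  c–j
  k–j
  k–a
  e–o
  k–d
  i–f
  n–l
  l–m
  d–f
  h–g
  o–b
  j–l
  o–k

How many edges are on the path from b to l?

4

Walking from b: b – o – k – j – l. Length 4.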